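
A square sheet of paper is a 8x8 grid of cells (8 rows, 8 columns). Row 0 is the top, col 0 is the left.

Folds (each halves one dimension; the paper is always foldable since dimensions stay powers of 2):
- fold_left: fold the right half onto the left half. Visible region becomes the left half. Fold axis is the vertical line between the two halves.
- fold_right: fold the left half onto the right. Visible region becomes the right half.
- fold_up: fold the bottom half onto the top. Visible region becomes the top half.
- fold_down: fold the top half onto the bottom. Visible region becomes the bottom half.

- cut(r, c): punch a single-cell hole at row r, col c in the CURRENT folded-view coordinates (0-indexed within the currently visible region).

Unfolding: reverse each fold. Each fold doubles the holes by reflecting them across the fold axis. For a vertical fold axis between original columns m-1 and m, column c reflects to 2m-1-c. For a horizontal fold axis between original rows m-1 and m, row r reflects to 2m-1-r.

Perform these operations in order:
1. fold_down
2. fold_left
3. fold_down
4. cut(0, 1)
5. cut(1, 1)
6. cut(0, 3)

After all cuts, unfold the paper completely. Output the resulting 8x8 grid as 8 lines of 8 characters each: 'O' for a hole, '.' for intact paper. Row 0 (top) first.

Op 1 fold_down: fold axis h@4; visible region now rows[4,8) x cols[0,8) = 4x8
Op 2 fold_left: fold axis v@4; visible region now rows[4,8) x cols[0,4) = 4x4
Op 3 fold_down: fold axis h@6; visible region now rows[6,8) x cols[0,4) = 2x4
Op 4 cut(0, 1): punch at orig (6,1); cuts so far [(6, 1)]; region rows[6,8) x cols[0,4) = 2x4
Op 5 cut(1, 1): punch at orig (7,1); cuts so far [(6, 1), (7, 1)]; region rows[6,8) x cols[0,4) = 2x4
Op 6 cut(0, 3): punch at orig (6,3); cuts so far [(6, 1), (6, 3), (7, 1)]; region rows[6,8) x cols[0,4) = 2x4
Unfold 1 (reflect across h@6): 6 holes -> [(4, 1), (5, 1), (5, 3), (6, 1), (6, 3), (7, 1)]
Unfold 2 (reflect across v@4): 12 holes -> [(4, 1), (4, 6), (5, 1), (5, 3), (5, 4), (5, 6), (6, 1), (6, 3), (6, 4), (6, 6), (7, 1), (7, 6)]
Unfold 3 (reflect across h@4): 24 holes -> [(0, 1), (0, 6), (1, 1), (1, 3), (1, 4), (1, 6), (2, 1), (2, 3), (2, 4), (2, 6), (3, 1), (3, 6), (4, 1), (4, 6), (5, 1), (5, 3), (5, 4), (5, 6), (6, 1), (6, 3), (6, 4), (6, 6), (7, 1), (7, 6)]

Answer: .O....O.
.O.OO.O.
.O.OO.O.
.O....O.
.O....O.
.O.OO.O.
.O.OO.O.
.O....O.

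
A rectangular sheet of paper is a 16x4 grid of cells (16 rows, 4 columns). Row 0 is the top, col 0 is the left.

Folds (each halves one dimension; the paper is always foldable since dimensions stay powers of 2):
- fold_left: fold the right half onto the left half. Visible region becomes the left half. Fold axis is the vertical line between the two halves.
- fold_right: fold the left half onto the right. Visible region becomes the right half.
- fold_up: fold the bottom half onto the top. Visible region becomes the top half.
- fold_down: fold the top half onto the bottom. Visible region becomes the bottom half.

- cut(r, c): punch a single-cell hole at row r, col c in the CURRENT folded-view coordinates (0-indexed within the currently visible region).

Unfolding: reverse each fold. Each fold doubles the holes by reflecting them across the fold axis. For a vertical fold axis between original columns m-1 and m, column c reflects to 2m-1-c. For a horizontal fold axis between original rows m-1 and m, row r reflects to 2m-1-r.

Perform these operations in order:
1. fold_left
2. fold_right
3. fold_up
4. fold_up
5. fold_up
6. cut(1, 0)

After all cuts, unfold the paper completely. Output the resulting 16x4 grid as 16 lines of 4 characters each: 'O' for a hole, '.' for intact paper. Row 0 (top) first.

Op 1 fold_left: fold axis v@2; visible region now rows[0,16) x cols[0,2) = 16x2
Op 2 fold_right: fold axis v@1; visible region now rows[0,16) x cols[1,2) = 16x1
Op 3 fold_up: fold axis h@8; visible region now rows[0,8) x cols[1,2) = 8x1
Op 4 fold_up: fold axis h@4; visible region now rows[0,4) x cols[1,2) = 4x1
Op 5 fold_up: fold axis h@2; visible region now rows[0,2) x cols[1,2) = 2x1
Op 6 cut(1, 0): punch at orig (1,1); cuts so far [(1, 1)]; region rows[0,2) x cols[1,2) = 2x1
Unfold 1 (reflect across h@2): 2 holes -> [(1, 1), (2, 1)]
Unfold 2 (reflect across h@4): 4 holes -> [(1, 1), (2, 1), (5, 1), (6, 1)]
Unfold 3 (reflect across h@8): 8 holes -> [(1, 1), (2, 1), (5, 1), (6, 1), (9, 1), (10, 1), (13, 1), (14, 1)]
Unfold 4 (reflect across v@1): 16 holes -> [(1, 0), (1, 1), (2, 0), (2, 1), (5, 0), (5, 1), (6, 0), (6, 1), (9, 0), (9, 1), (10, 0), (10, 1), (13, 0), (13, 1), (14, 0), (14, 1)]
Unfold 5 (reflect across v@2): 32 holes -> [(1, 0), (1, 1), (1, 2), (1, 3), (2, 0), (2, 1), (2, 2), (2, 3), (5, 0), (5, 1), (5, 2), (5, 3), (6, 0), (6, 1), (6, 2), (6, 3), (9, 0), (9, 1), (9, 2), (9, 3), (10, 0), (10, 1), (10, 2), (10, 3), (13, 0), (13, 1), (13, 2), (13, 3), (14, 0), (14, 1), (14, 2), (14, 3)]

Answer: ....
OOOO
OOOO
....
....
OOOO
OOOO
....
....
OOOO
OOOO
....
....
OOOO
OOOO
....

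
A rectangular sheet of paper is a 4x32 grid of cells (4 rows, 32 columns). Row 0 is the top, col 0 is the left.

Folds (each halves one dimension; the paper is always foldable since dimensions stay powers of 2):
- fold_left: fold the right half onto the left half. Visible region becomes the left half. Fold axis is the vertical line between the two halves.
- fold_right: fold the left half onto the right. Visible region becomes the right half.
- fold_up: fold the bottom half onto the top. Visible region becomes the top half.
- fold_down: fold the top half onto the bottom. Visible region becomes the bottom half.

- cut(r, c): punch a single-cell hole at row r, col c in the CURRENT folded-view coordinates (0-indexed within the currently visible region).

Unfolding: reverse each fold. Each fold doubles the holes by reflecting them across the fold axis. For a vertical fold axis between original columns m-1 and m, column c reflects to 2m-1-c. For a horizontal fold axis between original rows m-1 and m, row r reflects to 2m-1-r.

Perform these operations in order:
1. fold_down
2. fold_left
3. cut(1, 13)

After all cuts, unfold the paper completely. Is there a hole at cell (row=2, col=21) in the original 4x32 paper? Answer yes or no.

Answer: no

Derivation:
Op 1 fold_down: fold axis h@2; visible region now rows[2,4) x cols[0,32) = 2x32
Op 2 fold_left: fold axis v@16; visible region now rows[2,4) x cols[0,16) = 2x16
Op 3 cut(1, 13): punch at orig (3,13); cuts so far [(3, 13)]; region rows[2,4) x cols[0,16) = 2x16
Unfold 1 (reflect across v@16): 2 holes -> [(3, 13), (3, 18)]
Unfold 2 (reflect across h@2): 4 holes -> [(0, 13), (0, 18), (3, 13), (3, 18)]
Holes: [(0, 13), (0, 18), (3, 13), (3, 18)]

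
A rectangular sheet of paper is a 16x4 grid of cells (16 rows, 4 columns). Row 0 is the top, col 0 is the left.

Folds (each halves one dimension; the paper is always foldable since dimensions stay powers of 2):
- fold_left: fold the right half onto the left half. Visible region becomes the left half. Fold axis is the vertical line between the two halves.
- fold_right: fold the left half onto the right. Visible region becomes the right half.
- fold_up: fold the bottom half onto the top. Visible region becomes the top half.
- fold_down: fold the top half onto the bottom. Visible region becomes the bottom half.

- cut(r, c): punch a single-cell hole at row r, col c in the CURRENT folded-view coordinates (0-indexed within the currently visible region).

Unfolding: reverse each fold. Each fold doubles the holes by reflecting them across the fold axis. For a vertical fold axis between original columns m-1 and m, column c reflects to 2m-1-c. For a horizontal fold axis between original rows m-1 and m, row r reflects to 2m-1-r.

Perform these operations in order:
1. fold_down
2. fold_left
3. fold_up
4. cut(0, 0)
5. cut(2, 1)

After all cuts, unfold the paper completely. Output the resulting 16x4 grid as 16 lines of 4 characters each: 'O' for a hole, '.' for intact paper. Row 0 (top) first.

Answer: O..O
....
.OO.
....
....
.OO.
....
O..O
O..O
....
.OO.
....
....
.OO.
....
O..O

Derivation:
Op 1 fold_down: fold axis h@8; visible region now rows[8,16) x cols[0,4) = 8x4
Op 2 fold_left: fold axis v@2; visible region now rows[8,16) x cols[0,2) = 8x2
Op 3 fold_up: fold axis h@12; visible region now rows[8,12) x cols[0,2) = 4x2
Op 4 cut(0, 0): punch at orig (8,0); cuts so far [(8, 0)]; region rows[8,12) x cols[0,2) = 4x2
Op 5 cut(2, 1): punch at orig (10,1); cuts so far [(8, 0), (10, 1)]; region rows[8,12) x cols[0,2) = 4x2
Unfold 1 (reflect across h@12): 4 holes -> [(8, 0), (10, 1), (13, 1), (15, 0)]
Unfold 2 (reflect across v@2): 8 holes -> [(8, 0), (8, 3), (10, 1), (10, 2), (13, 1), (13, 2), (15, 0), (15, 3)]
Unfold 3 (reflect across h@8): 16 holes -> [(0, 0), (0, 3), (2, 1), (2, 2), (5, 1), (5, 2), (7, 0), (7, 3), (8, 0), (8, 3), (10, 1), (10, 2), (13, 1), (13, 2), (15, 0), (15, 3)]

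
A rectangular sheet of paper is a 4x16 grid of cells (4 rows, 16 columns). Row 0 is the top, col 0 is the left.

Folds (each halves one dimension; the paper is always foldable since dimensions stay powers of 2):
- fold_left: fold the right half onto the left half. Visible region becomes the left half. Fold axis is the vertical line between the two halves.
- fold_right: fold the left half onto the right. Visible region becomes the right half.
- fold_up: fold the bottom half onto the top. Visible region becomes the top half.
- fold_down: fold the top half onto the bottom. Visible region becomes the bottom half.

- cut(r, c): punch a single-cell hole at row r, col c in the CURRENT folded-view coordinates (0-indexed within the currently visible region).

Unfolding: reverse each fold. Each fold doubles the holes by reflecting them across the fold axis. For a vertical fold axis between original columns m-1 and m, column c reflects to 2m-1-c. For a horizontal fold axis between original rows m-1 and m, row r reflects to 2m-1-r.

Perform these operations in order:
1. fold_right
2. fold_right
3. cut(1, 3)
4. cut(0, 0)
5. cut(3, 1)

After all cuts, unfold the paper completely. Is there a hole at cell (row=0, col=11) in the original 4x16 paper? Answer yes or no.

Answer: yes

Derivation:
Op 1 fold_right: fold axis v@8; visible region now rows[0,4) x cols[8,16) = 4x8
Op 2 fold_right: fold axis v@12; visible region now rows[0,4) x cols[12,16) = 4x4
Op 3 cut(1, 3): punch at orig (1,15); cuts so far [(1, 15)]; region rows[0,4) x cols[12,16) = 4x4
Op 4 cut(0, 0): punch at orig (0,12); cuts so far [(0, 12), (1, 15)]; region rows[0,4) x cols[12,16) = 4x4
Op 5 cut(3, 1): punch at orig (3,13); cuts so far [(0, 12), (1, 15), (3, 13)]; region rows[0,4) x cols[12,16) = 4x4
Unfold 1 (reflect across v@12): 6 holes -> [(0, 11), (0, 12), (1, 8), (1, 15), (3, 10), (3, 13)]
Unfold 2 (reflect across v@8): 12 holes -> [(0, 3), (0, 4), (0, 11), (0, 12), (1, 0), (1, 7), (1, 8), (1, 15), (3, 2), (3, 5), (3, 10), (3, 13)]
Holes: [(0, 3), (0, 4), (0, 11), (0, 12), (1, 0), (1, 7), (1, 8), (1, 15), (3, 2), (3, 5), (3, 10), (3, 13)]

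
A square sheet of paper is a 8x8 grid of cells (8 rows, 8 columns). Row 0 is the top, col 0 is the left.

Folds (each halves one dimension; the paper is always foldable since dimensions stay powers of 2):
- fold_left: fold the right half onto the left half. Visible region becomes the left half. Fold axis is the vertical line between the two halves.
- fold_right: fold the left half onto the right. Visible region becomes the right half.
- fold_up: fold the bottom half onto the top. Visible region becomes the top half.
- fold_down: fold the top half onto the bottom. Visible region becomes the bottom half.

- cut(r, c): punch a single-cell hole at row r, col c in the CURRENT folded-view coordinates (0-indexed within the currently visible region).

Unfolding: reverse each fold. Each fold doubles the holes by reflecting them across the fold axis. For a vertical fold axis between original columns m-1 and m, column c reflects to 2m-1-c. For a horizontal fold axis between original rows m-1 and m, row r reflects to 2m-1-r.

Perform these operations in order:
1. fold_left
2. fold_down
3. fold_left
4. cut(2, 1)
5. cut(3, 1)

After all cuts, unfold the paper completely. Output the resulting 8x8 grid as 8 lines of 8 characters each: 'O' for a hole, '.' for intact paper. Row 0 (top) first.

Op 1 fold_left: fold axis v@4; visible region now rows[0,8) x cols[0,4) = 8x4
Op 2 fold_down: fold axis h@4; visible region now rows[4,8) x cols[0,4) = 4x4
Op 3 fold_left: fold axis v@2; visible region now rows[4,8) x cols[0,2) = 4x2
Op 4 cut(2, 1): punch at orig (6,1); cuts so far [(6, 1)]; region rows[4,8) x cols[0,2) = 4x2
Op 5 cut(3, 1): punch at orig (7,1); cuts so far [(6, 1), (7, 1)]; region rows[4,8) x cols[0,2) = 4x2
Unfold 1 (reflect across v@2): 4 holes -> [(6, 1), (6, 2), (7, 1), (7, 2)]
Unfold 2 (reflect across h@4): 8 holes -> [(0, 1), (0, 2), (1, 1), (1, 2), (6, 1), (6, 2), (7, 1), (7, 2)]
Unfold 3 (reflect across v@4): 16 holes -> [(0, 1), (0, 2), (0, 5), (0, 6), (1, 1), (1, 2), (1, 5), (1, 6), (6, 1), (6, 2), (6, 5), (6, 6), (7, 1), (7, 2), (7, 5), (7, 6)]

Answer: .OO..OO.
.OO..OO.
........
........
........
........
.OO..OO.
.OO..OO.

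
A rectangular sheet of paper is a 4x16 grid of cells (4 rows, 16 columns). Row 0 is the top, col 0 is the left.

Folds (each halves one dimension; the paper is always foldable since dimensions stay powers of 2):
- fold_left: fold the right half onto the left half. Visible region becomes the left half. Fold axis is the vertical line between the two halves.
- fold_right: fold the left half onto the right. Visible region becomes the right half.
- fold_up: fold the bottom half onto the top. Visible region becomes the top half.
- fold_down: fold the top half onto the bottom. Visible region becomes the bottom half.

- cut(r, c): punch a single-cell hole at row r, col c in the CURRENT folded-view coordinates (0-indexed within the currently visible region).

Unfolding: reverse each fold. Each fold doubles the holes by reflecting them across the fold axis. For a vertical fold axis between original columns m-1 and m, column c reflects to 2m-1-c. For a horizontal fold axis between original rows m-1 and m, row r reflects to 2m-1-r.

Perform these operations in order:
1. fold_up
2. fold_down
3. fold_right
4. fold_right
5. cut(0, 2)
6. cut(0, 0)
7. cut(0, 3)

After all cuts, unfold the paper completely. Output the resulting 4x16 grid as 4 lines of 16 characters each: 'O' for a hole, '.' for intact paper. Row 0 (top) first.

Answer: OO.OO.OOOO.OO.OO
OO.OO.OOOO.OO.OO
OO.OO.OOOO.OO.OO
OO.OO.OOOO.OO.OO

Derivation:
Op 1 fold_up: fold axis h@2; visible region now rows[0,2) x cols[0,16) = 2x16
Op 2 fold_down: fold axis h@1; visible region now rows[1,2) x cols[0,16) = 1x16
Op 3 fold_right: fold axis v@8; visible region now rows[1,2) x cols[8,16) = 1x8
Op 4 fold_right: fold axis v@12; visible region now rows[1,2) x cols[12,16) = 1x4
Op 5 cut(0, 2): punch at orig (1,14); cuts so far [(1, 14)]; region rows[1,2) x cols[12,16) = 1x4
Op 6 cut(0, 0): punch at orig (1,12); cuts so far [(1, 12), (1, 14)]; region rows[1,2) x cols[12,16) = 1x4
Op 7 cut(0, 3): punch at orig (1,15); cuts so far [(1, 12), (1, 14), (1, 15)]; region rows[1,2) x cols[12,16) = 1x4
Unfold 1 (reflect across v@12): 6 holes -> [(1, 8), (1, 9), (1, 11), (1, 12), (1, 14), (1, 15)]
Unfold 2 (reflect across v@8): 12 holes -> [(1, 0), (1, 1), (1, 3), (1, 4), (1, 6), (1, 7), (1, 8), (1, 9), (1, 11), (1, 12), (1, 14), (1, 15)]
Unfold 3 (reflect across h@1): 24 holes -> [(0, 0), (0, 1), (0, 3), (0, 4), (0, 6), (0, 7), (0, 8), (0, 9), (0, 11), (0, 12), (0, 14), (0, 15), (1, 0), (1, 1), (1, 3), (1, 4), (1, 6), (1, 7), (1, 8), (1, 9), (1, 11), (1, 12), (1, 14), (1, 15)]
Unfold 4 (reflect across h@2): 48 holes -> [(0, 0), (0, 1), (0, 3), (0, 4), (0, 6), (0, 7), (0, 8), (0, 9), (0, 11), (0, 12), (0, 14), (0, 15), (1, 0), (1, 1), (1, 3), (1, 4), (1, 6), (1, 7), (1, 8), (1, 9), (1, 11), (1, 12), (1, 14), (1, 15), (2, 0), (2, 1), (2, 3), (2, 4), (2, 6), (2, 7), (2, 8), (2, 9), (2, 11), (2, 12), (2, 14), (2, 15), (3, 0), (3, 1), (3, 3), (3, 4), (3, 6), (3, 7), (3, 8), (3, 9), (3, 11), (3, 12), (3, 14), (3, 15)]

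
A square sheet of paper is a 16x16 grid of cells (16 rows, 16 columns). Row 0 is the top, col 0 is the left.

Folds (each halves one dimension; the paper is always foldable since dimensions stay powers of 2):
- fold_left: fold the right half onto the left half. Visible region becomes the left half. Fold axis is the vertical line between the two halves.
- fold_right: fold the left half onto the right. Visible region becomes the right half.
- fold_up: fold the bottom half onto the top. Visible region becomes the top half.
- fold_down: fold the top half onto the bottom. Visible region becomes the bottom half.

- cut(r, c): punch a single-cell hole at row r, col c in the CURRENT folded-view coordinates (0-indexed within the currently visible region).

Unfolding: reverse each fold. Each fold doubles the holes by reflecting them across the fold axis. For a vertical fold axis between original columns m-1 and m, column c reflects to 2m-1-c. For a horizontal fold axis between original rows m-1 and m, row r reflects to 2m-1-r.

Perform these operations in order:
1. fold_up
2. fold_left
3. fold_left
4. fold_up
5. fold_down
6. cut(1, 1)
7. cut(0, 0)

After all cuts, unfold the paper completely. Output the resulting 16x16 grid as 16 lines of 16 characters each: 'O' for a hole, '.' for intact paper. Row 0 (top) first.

Op 1 fold_up: fold axis h@8; visible region now rows[0,8) x cols[0,16) = 8x16
Op 2 fold_left: fold axis v@8; visible region now rows[0,8) x cols[0,8) = 8x8
Op 3 fold_left: fold axis v@4; visible region now rows[0,8) x cols[0,4) = 8x4
Op 4 fold_up: fold axis h@4; visible region now rows[0,4) x cols[0,4) = 4x4
Op 5 fold_down: fold axis h@2; visible region now rows[2,4) x cols[0,4) = 2x4
Op 6 cut(1, 1): punch at orig (3,1); cuts so far [(3, 1)]; region rows[2,4) x cols[0,4) = 2x4
Op 7 cut(0, 0): punch at orig (2,0); cuts so far [(2, 0), (3, 1)]; region rows[2,4) x cols[0,4) = 2x4
Unfold 1 (reflect across h@2): 4 holes -> [(0, 1), (1, 0), (2, 0), (3, 1)]
Unfold 2 (reflect across h@4): 8 holes -> [(0, 1), (1, 0), (2, 0), (3, 1), (4, 1), (5, 0), (6, 0), (7, 1)]
Unfold 3 (reflect across v@4): 16 holes -> [(0, 1), (0, 6), (1, 0), (1, 7), (2, 0), (2, 7), (3, 1), (3, 6), (4, 1), (4, 6), (5, 0), (5, 7), (6, 0), (6, 7), (7, 1), (7, 6)]
Unfold 4 (reflect across v@8): 32 holes -> [(0, 1), (0, 6), (0, 9), (0, 14), (1, 0), (1, 7), (1, 8), (1, 15), (2, 0), (2, 7), (2, 8), (2, 15), (3, 1), (3, 6), (3, 9), (3, 14), (4, 1), (4, 6), (4, 9), (4, 14), (5, 0), (5, 7), (5, 8), (5, 15), (6, 0), (6, 7), (6, 8), (6, 15), (7, 1), (7, 6), (7, 9), (7, 14)]
Unfold 5 (reflect across h@8): 64 holes -> [(0, 1), (0, 6), (0, 9), (0, 14), (1, 0), (1, 7), (1, 8), (1, 15), (2, 0), (2, 7), (2, 8), (2, 15), (3, 1), (3, 6), (3, 9), (3, 14), (4, 1), (4, 6), (4, 9), (4, 14), (5, 0), (5, 7), (5, 8), (5, 15), (6, 0), (6, 7), (6, 8), (6, 15), (7, 1), (7, 6), (7, 9), (7, 14), (8, 1), (8, 6), (8, 9), (8, 14), (9, 0), (9, 7), (9, 8), (9, 15), (10, 0), (10, 7), (10, 8), (10, 15), (11, 1), (11, 6), (11, 9), (11, 14), (12, 1), (12, 6), (12, 9), (12, 14), (13, 0), (13, 7), (13, 8), (13, 15), (14, 0), (14, 7), (14, 8), (14, 15), (15, 1), (15, 6), (15, 9), (15, 14)]

Answer: .O....O..O....O.
O......OO......O
O......OO......O
.O....O..O....O.
.O....O..O....O.
O......OO......O
O......OO......O
.O....O..O....O.
.O....O..O....O.
O......OO......O
O......OO......O
.O....O..O....O.
.O....O..O....O.
O......OO......O
O......OO......O
.O....O..O....O.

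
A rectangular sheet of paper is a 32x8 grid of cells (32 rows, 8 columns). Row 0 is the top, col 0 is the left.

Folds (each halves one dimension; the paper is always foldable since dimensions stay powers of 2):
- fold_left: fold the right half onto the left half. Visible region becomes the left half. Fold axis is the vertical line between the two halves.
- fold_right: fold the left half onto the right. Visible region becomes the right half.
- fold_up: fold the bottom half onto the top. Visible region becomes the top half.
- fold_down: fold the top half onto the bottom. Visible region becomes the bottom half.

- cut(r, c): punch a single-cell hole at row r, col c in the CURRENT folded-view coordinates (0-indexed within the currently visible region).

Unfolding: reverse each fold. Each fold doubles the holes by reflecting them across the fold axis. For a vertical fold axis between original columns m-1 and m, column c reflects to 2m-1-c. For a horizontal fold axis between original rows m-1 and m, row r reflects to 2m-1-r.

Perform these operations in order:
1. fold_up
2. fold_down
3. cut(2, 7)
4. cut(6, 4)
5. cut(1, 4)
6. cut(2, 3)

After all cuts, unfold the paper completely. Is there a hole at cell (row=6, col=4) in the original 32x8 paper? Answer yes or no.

Answer: yes

Derivation:
Op 1 fold_up: fold axis h@16; visible region now rows[0,16) x cols[0,8) = 16x8
Op 2 fold_down: fold axis h@8; visible region now rows[8,16) x cols[0,8) = 8x8
Op 3 cut(2, 7): punch at orig (10,7); cuts so far [(10, 7)]; region rows[8,16) x cols[0,8) = 8x8
Op 4 cut(6, 4): punch at orig (14,4); cuts so far [(10, 7), (14, 4)]; region rows[8,16) x cols[0,8) = 8x8
Op 5 cut(1, 4): punch at orig (9,4); cuts so far [(9, 4), (10, 7), (14, 4)]; region rows[8,16) x cols[0,8) = 8x8
Op 6 cut(2, 3): punch at orig (10,3); cuts so far [(9, 4), (10, 3), (10, 7), (14, 4)]; region rows[8,16) x cols[0,8) = 8x8
Unfold 1 (reflect across h@8): 8 holes -> [(1, 4), (5, 3), (5, 7), (6, 4), (9, 4), (10, 3), (10, 7), (14, 4)]
Unfold 2 (reflect across h@16): 16 holes -> [(1, 4), (5, 3), (5, 7), (6, 4), (9, 4), (10, 3), (10, 7), (14, 4), (17, 4), (21, 3), (21, 7), (22, 4), (25, 4), (26, 3), (26, 7), (30, 4)]
Holes: [(1, 4), (5, 3), (5, 7), (6, 4), (9, 4), (10, 3), (10, 7), (14, 4), (17, 4), (21, 3), (21, 7), (22, 4), (25, 4), (26, 3), (26, 7), (30, 4)]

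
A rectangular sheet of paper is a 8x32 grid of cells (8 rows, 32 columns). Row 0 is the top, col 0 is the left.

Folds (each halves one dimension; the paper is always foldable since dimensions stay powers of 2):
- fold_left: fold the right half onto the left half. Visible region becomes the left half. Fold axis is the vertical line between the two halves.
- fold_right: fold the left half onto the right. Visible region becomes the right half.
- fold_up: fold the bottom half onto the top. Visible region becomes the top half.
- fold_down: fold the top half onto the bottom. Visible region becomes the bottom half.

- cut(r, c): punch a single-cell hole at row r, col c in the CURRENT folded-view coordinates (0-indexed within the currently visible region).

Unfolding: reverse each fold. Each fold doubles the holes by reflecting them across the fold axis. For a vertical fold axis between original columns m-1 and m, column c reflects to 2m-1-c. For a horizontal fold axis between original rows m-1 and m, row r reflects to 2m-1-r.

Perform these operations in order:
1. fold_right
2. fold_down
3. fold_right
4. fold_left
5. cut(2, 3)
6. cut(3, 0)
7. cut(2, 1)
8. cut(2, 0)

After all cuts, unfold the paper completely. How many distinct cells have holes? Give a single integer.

Op 1 fold_right: fold axis v@16; visible region now rows[0,8) x cols[16,32) = 8x16
Op 2 fold_down: fold axis h@4; visible region now rows[4,8) x cols[16,32) = 4x16
Op 3 fold_right: fold axis v@24; visible region now rows[4,8) x cols[24,32) = 4x8
Op 4 fold_left: fold axis v@28; visible region now rows[4,8) x cols[24,28) = 4x4
Op 5 cut(2, 3): punch at orig (6,27); cuts so far [(6, 27)]; region rows[4,8) x cols[24,28) = 4x4
Op 6 cut(3, 0): punch at orig (7,24); cuts so far [(6, 27), (7, 24)]; region rows[4,8) x cols[24,28) = 4x4
Op 7 cut(2, 1): punch at orig (6,25); cuts so far [(6, 25), (6, 27), (7, 24)]; region rows[4,8) x cols[24,28) = 4x4
Op 8 cut(2, 0): punch at orig (6,24); cuts so far [(6, 24), (6, 25), (6, 27), (7, 24)]; region rows[4,8) x cols[24,28) = 4x4
Unfold 1 (reflect across v@28): 8 holes -> [(6, 24), (6, 25), (6, 27), (6, 28), (6, 30), (6, 31), (7, 24), (7, 31)]
Unfold 2 (reflect across v@24): 16 holes -> [(6, 16), (6, 17), (6, 19), (6, 20), (6, 22), (6, 23), (6, 24), (6, 25), (6, 27), (6, 28), (6, 30), (6, 31), (7, 16), (7, 23), (7, 24), (7, 31)]
Unfold 3 (reflect across h@4): 32 holes -> [(0, 16), (0, 23), (0, 24), (0, 31), (1, 16), (1, 17), (1, 19), (1, 20), (1, 22), (1, 23), (1, 24), (1, 25), (1, 27), (1, 28), (1, 30), (1, 31), (6, 16), (6, 17), (6, 19), (6, 20), (6, 22), (6, 23), (6, 24), (6, 25), (6, 27), (6, 28), (6, 30), (6, 31), (7, 16), (7, 23), (7, 24), (7, 31)]
Unfold 4 (reflect across v@16): 64 holes -> [(0, 0), (0, 7), (0, 8), (0, 15), (0, 16), (0, 23), (0, 24), (0, 31), (1, 0), (1, 1), (1, 3), (1, 4), (1, 6), (1, 7), (1, 8), (1, 9), (1, 11), (1, 12), (1, 14), (1, 15), (1, 16), (1, 17), (1, 19), (1, 20), (1, 22), (1, 23), (1, 24), (1, 25), (1, 27), (1, 28), (1, 30), (1, 31), (6, 0), (6, 1), (6, 3), (6, 4), (6, 6), (6, 7), (6, 8), (6, 9), (6, 11), (6, 12), (6, 14), (6, 15), (6, 16), (6, 17), (6, 19), (6, 20), (6, 22), (6, 23), (6, 24), (6, 25), (6, 27), (6, 28), (6, 30), (6, 31), (7, 0), (7, 7), (7, 8), (7, 15), (7, 16), (7, 23), (7, 24), (7, 31)]

Answer: 64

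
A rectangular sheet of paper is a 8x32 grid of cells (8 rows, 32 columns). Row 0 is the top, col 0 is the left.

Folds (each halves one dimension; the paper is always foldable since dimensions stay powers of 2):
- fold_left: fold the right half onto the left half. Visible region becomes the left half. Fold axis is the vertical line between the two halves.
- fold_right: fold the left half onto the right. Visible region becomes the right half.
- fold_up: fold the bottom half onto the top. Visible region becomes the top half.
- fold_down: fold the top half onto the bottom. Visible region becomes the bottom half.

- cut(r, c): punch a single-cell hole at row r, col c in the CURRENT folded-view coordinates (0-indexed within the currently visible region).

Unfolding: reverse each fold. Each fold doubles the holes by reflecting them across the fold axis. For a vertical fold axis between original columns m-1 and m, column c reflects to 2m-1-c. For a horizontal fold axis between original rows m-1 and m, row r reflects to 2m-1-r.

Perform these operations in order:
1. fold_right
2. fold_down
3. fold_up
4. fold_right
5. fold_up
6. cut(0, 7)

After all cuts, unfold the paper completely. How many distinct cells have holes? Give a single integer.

Op 1 fold_right: fold axis v@16; visible region now rows[0,8) x cols[16,32) = 8x16
Op 2 fold_down: fold axis h@4; visible region now rows[4,8) x cols[16,32) = 4x16
Op 3 fold_up: fold axis h@6; visible region now rows[4,6) x cols[16,32) = 2x16
Op 4 fold_right: fold axis v@24; visible region now rows[4,6) x cols[24,32) = 2x8
Op 5 fold_up: fold axis h@5; visible region now rows[4,5) x cols[24,32) = 1x8
Op 6 cut(0, 7): punch at orig (4,31); cuts so far [(4, 31)]; region rows[4,5) x cols[24,32) = 1x8
Unfold 1 (reflect across h@5): 2 holes -> [(4, 31), (5, 31)]
Unfold 2 (reflect across v@24): 4 holes -> [(4, 16), (4, 31), (5, 16), (5, 31)]
Unfold 3 (reflect across h@6): 8 holes -> [(4, 16), (4, 31), (5, 16), (5, 31), (6, 16), (6, 31), (7, 16), (7, 31)]
Unfold 4 (reflect across h@4): 16 holes -> [(0, 16), (0, 31), (1, 16), (1, 31), (2, 16), (2, 31), (3, 16), (3, 31), (4, 16), (4, 31), (5, 16), (5, 31), (6, 16), (6, 31), (7, 16), (7, 31)]
Unfold 5 (reflect across v@16): 32 holes -> [(0, 0), (0, 15), (0, 16), (0, 31), (1, 0), (1, 15), (1, 16), (1, 31), (2, 0), (2, 15), (2, 16), (2, 31), (3, 0), (3, 15), (3, 16), (3, 31), (4, 0), (4, 15), (4, 16), (4, 31), (5, 0), (5, 15), (5, 16), (5, 31), (6, 0), (6, 15), (6, 16), (6, 31), (7, 0), (7, 15), (7, 16), (7, 31)]

Answer: 32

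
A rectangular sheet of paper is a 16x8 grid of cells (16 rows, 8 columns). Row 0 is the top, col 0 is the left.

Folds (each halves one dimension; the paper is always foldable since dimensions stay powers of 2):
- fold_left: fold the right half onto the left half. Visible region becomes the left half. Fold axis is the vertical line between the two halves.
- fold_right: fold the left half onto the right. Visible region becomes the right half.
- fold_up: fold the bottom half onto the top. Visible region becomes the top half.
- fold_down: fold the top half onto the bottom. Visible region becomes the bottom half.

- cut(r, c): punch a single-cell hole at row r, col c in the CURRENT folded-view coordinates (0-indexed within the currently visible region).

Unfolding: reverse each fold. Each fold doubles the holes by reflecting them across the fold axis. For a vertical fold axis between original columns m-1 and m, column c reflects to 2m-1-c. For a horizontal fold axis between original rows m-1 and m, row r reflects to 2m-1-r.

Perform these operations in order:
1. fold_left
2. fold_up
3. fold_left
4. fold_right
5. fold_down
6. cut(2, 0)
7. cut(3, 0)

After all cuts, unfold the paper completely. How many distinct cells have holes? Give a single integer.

Answer: 64

Derivation:
Op 1 fold_left: fold axis v@4; visible region now rows[0,16) x cols[0,4) = 16x4
Op 2 fold_up: fold axis h@8; visible region now rows[0,8) x cols[0,4) = 8x4
Op 3 fold_left: fold axis v@2; visible region now rows[0,8) x cols[0,2) = 8x2
Op 4 fold_right: fold axis v@1; visible region now rows[0,8) x cols[1,2) = 8x1
Op 5 fold_down: fold axis h@4; visible region now rows[4,8) x cols[1,2) = 4x1
Op 6 cut(2, 0): punch at orig (6,1); cuts so far [(6, 1)]; region rows[4,8) x cols[1,2) = 4x1
Op 7 cut(3, 0): punch at orig (7,1); cuts so far [(6, 1), (7, 1)]; region rows[4,8) x cols[1,2) = 4x1
Unfold 1 (reflect across h@4): 4 holes -> [(0, 1), (1, 1), (6, 1), (7, 1)]
Unfold 2 (reflect across v@1): 8 holes -> [(0, 0), (0, 1), (1, 0), (1, 1), (6, 0), (6, 1), (7, 0), (7, 1)]
Unfold 3 (reflect across v@2): 16 holes -> [(0, 0), (0, 1), (0, 2), (0, 3), (1, 0), (1, 1), (1, 2), (1, 3), (6, 0), (6, 1), (6, 2), (6, 3), (7, 0), (7, 1), (7, 2), (7, 3)]
Unfold 4 (reflect across h@8): 32 holes -> [(0, 0), (0, 1), (0, 2), (0, 3), (1, 0), (1, 1), (1, 2), (1, 3), (6, 0), (6, 1), (6, 2), (6, 3), (7, 0), (7, 1), (7, 2), (7, 3), (8, 0), (8, 1), (8, 2), (8, 3), (9, 0), (9, 1), (9, 2), (9, 3), (14, 0), (14, 1), (14, 2), (14, 3), (15, 0), (15, 1), (15, 2), (15, 3)]
Unfold 5 (reflect across v@4): 64 holes -> [(0, 0), (0, 1), (0, 2), (0, 3), (0, 4), (0, 5), (0, 6), (0, 7), (1, 0), (1, 1), (1, 2), (1, 3), (1, 4), (1, 5), (1, 6), (1, 7), (6, 0), (6, 1), (6, 2), (6, 3), (6, 4), (6, 5), (6, 6), (6, 7), (7, 0), (7, 1), (7, 2), (7, 3), (7, 4), (7, 5), (7, 6), (7, 7), (8, 0), (8, 1), (8, 2), (8, 3), (8, 4), (8, 5), (8, 6), (8, 7), (9, 0), (9, 1), (9, 2), (9, 3), (9, 4), (9, 5), (9, 6), (9, 7), (14, 0), (14, 1), (14, 2), (14, 3), (14, 4), (14, 5), (14, 6), (14, 7), (15, 0), (15, 1), (15, 2), (15, 3), (15, 4), (15, 5), (15, 6), (15, 7)]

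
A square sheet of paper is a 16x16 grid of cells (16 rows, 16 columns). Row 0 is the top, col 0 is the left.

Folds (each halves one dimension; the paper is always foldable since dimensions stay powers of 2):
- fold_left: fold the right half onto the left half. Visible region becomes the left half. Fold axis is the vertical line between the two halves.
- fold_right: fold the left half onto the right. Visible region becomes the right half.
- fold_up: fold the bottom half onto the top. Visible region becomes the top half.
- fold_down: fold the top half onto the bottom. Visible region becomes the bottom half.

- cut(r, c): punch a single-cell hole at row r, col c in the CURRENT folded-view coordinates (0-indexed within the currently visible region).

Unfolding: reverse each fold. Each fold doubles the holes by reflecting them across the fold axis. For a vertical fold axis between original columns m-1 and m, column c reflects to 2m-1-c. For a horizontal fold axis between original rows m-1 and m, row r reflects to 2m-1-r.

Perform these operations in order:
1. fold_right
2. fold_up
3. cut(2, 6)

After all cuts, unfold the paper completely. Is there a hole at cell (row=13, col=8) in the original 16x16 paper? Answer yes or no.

Op 1 fold_right: fold axis v@8; visible region now rows[0,16) x cols[8,16) = 16x8
Op 2 fold_up: fold axis h@8; visible region now rows[0,8) x cols[8,16) = 8x8
Op 3 cut(2, 6): punch at orig (2,14); cuts so far [(2, 14)]; region rows[0,8) x cols[8,16) = 8x8
Unfold 1 (reflect across h@8): 2 holes -> [(2, 14), (13, 14)]
Unfold 2 (reflect across v@8): 4 holes -> [(2, 1), (2, 14), (13, 1), (13, 14)]
Holes: [(2, 1), (2, 14), (13, 1), (13, 14)]

Answer: no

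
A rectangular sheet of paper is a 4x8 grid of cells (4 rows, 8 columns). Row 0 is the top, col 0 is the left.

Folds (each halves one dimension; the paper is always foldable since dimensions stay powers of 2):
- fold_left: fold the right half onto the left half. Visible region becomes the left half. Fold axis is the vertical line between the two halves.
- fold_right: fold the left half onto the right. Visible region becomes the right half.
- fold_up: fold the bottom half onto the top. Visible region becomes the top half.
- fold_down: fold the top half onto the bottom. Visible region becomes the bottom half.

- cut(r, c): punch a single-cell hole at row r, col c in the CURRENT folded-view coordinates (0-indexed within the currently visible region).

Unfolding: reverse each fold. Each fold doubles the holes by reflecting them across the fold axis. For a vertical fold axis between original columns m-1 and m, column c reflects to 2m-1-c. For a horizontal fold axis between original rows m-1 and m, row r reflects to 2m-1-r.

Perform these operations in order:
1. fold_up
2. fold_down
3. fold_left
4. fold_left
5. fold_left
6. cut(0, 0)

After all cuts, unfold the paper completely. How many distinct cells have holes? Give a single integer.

Answer: 32

Derivation:
Op 1 fold_up: fold axis h@2; visible region now rows[0,2) x cols[0,8) = 2x8
Op 2 fold_down: fold axis h@1; visible region now rows[1,2) x cols[0,8) = 1x8
Op 3 fold_left: fold axis v@4; visible region now rows[1,2) x cols[0,4) = 1x4
Op 4 fold_left: fold axis v@2; visible region now rows[1,2) x cols[0,2) = 1x2
Op 5 fold_left: fold axis v@1; visible region now rows[1,2) x cols[0,1) = 1x1
Op 6 cut(0, 0): punch at orig (1,0); cuts so far [(1, 0)]; region rows[1,2) x cols[0,1) = 1x1
Unfold 1 (reflect across v@1): 2 holes -> [(1, 0), (1, 1)]
Unfold 2 (reflect across v@2): 4 holes -> [(1, 0), (1, 1), (1, 2), (1, 3)]
Unfold 3 (reflect across v@4): 8 holes -> [(1, 0), (1, 1), (1, 2), (1, 3), (1, 4), (1, 5), (1, 6), (1, 7)]
Unfold 4 (reflect across h@1): 16 holes -> [(0, 0), (0, 1), (0, 2), (0, 3), (0, 4), (0, 5), (0, 6), (0, 7), (1, 0), (1, 1), (1, 2), (1, 3), (1, 4), (1, 5), (1, 6), (1, 7)]
Unfold 5 (reflect across h@2): 32 holes -> [(0, 0), (0, 1), (0, 2), (0, 3), (0, 4), (0, 5), (0, 6), (0, 7), (1, 0), (1, 1), (1, 2), (1, 3), (1, 4), (1, 5), (1, 6), (1, 7), (2, 0), (2, 1), (2, 2), (2, 3), (2, 4), (2, 5), (2, 6), (2, 7), (3, 0), (3, 1), (3, 2), (3, 3), (3, 4), (3, 5), (3, 6), (3, 7)]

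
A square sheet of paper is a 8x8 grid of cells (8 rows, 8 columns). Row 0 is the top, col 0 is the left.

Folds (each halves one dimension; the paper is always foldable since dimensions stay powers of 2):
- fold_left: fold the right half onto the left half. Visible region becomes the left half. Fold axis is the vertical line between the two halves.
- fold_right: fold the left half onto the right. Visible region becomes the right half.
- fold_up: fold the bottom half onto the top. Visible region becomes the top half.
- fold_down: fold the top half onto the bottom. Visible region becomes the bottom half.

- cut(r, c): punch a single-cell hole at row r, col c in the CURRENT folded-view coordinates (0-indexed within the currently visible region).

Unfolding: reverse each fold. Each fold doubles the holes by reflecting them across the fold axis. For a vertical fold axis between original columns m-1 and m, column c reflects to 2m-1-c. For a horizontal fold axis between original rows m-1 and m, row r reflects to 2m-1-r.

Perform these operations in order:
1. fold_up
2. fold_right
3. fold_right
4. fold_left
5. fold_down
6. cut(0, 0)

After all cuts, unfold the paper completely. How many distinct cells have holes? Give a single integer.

Op 1 fold_up: fold axis h@4; visible region now rows[0,4) x cols[0,8) = 4x8
Op 2 fold_right: fold axis v@4; visible region now rows[0,4) x cols[4,8) = 4x4
Op 3 fold_right: fold axis v@6; visible region now rows[0,4) x cols[6,8) = 4x2
Op 4 fold_left: fold axis v@7; visible region now rows[0,4) x cols[6,7) = 4x1
Op 5 fold_down: fold axis h@2; visible region now rows[2,4) x cols[6,7) = 2x1
Op 6 cut(0, 0): punch at orig (2,6); cuts so far [(2, 6)]; region rows[2,4) x cols[6,7) = 2x1
Unfold 1 (reflect across h@2): 2 holes -> [(1, 6), (2, 6)]
Unfold 2 (reflect across v@7): 4 holes -> [(1, 6), (1, 7), (2, 6), (2, 7)]
Unfold 3 (reflect across v@6): 8 holes -> [(1, 4), (1, 5), (1, 6), (1, 7), (2, 4), (2, 5), (2, 6), (2, 7)]
Unfold 4 (reflect across v@4): 16 holes -> [(1, 0), (1, 1), (1, 2), (1, 3), (1, 4), (1, 5), (1, 6), (1, 7), (2, 0), (2, 1), (2, 2), (2, 3), (2, 4), (2, 5), (2, 6), (2, 7)]
Unfold 5 (reflect across h@4): 32 holes -> [(1, 0), (1, 1), (1, 2), (1, 3), (1, 4), (1, 5), (1, 6), (1, 7), (2, 0), (2, 1), (2, 2), (2, 3), (2, 4), (2, 5), (2, 6), (2, 7), (5, 0), (5, 1), (5, 2), (5, 3), (5, 4), (5, 5), (5, 6), (5, 7), (6, 0), (6, 1), (6, 2), (6, 3), (6, 4), (6, 5), (6, 6), (6, 7)]

Answer: 32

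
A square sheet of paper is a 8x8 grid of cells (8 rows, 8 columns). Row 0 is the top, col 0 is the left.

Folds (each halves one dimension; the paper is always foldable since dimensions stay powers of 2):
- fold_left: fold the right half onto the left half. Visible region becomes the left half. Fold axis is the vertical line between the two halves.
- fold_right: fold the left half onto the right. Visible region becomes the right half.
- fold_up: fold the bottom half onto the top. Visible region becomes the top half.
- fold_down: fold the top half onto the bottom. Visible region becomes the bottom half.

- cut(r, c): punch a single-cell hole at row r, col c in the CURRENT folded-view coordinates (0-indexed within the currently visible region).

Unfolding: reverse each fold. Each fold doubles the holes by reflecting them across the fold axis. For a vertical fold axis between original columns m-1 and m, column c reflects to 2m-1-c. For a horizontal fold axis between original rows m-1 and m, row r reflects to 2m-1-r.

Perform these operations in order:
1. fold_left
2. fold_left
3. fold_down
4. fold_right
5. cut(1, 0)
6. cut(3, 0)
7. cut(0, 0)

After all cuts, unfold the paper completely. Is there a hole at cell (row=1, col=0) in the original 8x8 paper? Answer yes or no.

Op 1 fold_left: fold axis v@4; visible region now rows[0,8) x cols[0,4) = 8x4
Op 2 fold_left: fold axis v@2; visible region now rows[0,8) x cols[0,2) = 8x2
Op 3 fold_down: fold axis h@4; visible region now rows[4,8) x cols[0,2) = 4x2
Op 4 fold_right: fold axis v@1; visible region now rows[4,8) x cols[1,2) = 4x1
Op 5 cut(1, 0): punch at orig (5,1); cuts so far [(5, 1)]; region rows[4,8) x cols[1,2) = 4x1
Op 6 cut(3, 0): punch at orig (7,1); cuts so far [(5, 1), (7, 1)]; region rows[4,8) x cols[1,2) = 4x1
Op 7 cut(0, 0): punch at orig (4,1); cuts so far [(4, 1), (5, 1), (7, 1)]; region rows[4,8) x cols[1,2) = 4x1
Unfold 1 (reflect across v@1): 6 holes -> [(4, 0), (4, 1), (5, 0), (5, 1), (7, 0), (7, 1)]
Unfold 2 (reflect across h@4): 12 holes -> [(0, 0), (0, 1), (2, 0), (2, 1), (3, 0), (3, 1), (4, 0), (4, 1), (5, 0), (5, 1), (7, 0), (7, 1)]
Unfold 3 (reflect across v@2): 24 holes -> [(0, 0), (0, 1), (0, 2), (0, 3), (2, 0), (2, 1), (2, 2), (2, 3), (3, 0), (3, 1), (3, 2), (3, 3), (4, 0), (4, 1), (4, 2), (4, 3), (5, 0), (5, 1), (5, 2), (5, 3), (7, 0), (7, 1), (7, 2), (7, 3)]
Unfold 4 (reflect across v@4): 48 holes -> [(0, 0), (0, 1), (0, 2), (0, 3), (0, 4), (0, 5), (0, 6), (0, 7), (2, 0), (2, 1), (2, 2), (2, 3), (2, 4), (2, 5), (2, 6), (2, 7), (3, 0), (3, 1), (3, 2), (3, 3), (3, 4), (3, 5), (3, 6), (3, 7), (4, 0), (4, 1), (4, 2), (4, 3), (4, 4), (4, 5), (4, 6), (4, 7), (5, 0), (5, 1), (5, 2), (5, 3), (5, 4), (5, 5), (5, 6), (5, 7), (7, 0), (7, 1), (7, 2), (7, 3), (7, 4), (7, 5), (7, 6), (7, 7)]
Holes: [(0, 0), (0, 1), (0, 2), (0, 3), (0, 4), (0, 5), (0, 6), (0, 7), (2, 0), (2, 1), (2, 2), (2, 3), (2, 4), (2, 5), (2, 6), (2, 7), (3, 0), (3, 1), (3, 2), (3, 3), (3, 4), (3, 5), (3, 6), (3, 7), (4, 0), (4, 1), (4, 2), (4, 3), (4, 4), (4, 5), (4, 6), (4, 7), (5, 0), (5, 1), (5, 2), (5, 3), (5, 4), (5, 5), (5, 6), (5, 7), (7, 0), (7, 1), (7, 2), (7, 3), (7, 4), (7, 5), (7, 6), (7, 7)]

Answer: no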